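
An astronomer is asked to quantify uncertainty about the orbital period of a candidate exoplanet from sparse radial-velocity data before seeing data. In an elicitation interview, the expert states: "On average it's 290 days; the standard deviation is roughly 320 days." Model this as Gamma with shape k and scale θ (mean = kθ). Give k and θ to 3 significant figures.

For Gamma(k, scale θ): mean = kθ, variance = kθ², so CV = 1/√k.
CV = SD/mean = 320/290 = 1.103, hence k = 1/CV² = 0.821.
Then θ = mean/k = 290/0.821 = 353.

k ≈ 0.821, θ ≈ 353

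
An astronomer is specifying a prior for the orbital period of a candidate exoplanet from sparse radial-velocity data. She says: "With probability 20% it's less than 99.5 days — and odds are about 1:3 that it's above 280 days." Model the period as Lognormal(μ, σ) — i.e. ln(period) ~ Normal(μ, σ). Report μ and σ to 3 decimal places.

μ ≈ 5.175, σ ≈ 0.682

If T ~ Lognormal(μ,σ) then ln T ~ Normal(μ,σ), so the p-quantile of ln T is μ + z_p·σ.
ln(99.5) = 4.6 and ln(280) = 5.635; z_{0.2} = -0.8416, z_{0.75} = 0.6745.
σ = (5.635 − 4.6)/(0.6745 − (-0.8416)) = 0.682.
μ = 4.6 − (-0.8416)·0.682 = 5.175.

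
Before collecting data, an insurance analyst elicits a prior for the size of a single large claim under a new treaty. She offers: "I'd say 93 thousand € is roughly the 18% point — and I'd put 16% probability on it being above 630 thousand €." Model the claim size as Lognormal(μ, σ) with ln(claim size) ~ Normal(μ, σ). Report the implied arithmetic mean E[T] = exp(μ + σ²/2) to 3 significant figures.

E[T] ≈ 384 thousand €

If T ~ Lognormal(μ,σ) then ln T ~ Normal(μ,σ), so the p-quantile of ln T is μ + z_p·σ.
ln(93) = 4.533 and ln(630) = 6.446; z_{0.18} = -0.9154, z_{0.84} = 0.9945.
σ = (6.446 − 4.533)/(0.9945 − (-0.9154)) = 1.002.
μ = 4.533 − (-0.9154)·1.002 = 5.450.
E[T] = exp(μ + σ²/2) = exp(5.450 + 0.5017) = 384 thousand €.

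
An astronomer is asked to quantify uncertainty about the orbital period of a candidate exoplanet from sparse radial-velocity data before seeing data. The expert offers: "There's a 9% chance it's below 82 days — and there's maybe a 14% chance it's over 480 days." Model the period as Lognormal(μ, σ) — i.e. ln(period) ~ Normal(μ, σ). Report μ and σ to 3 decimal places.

If T ~ Lognormal(μ,σ) then ln T ~ Normal(μ,σ), so the p-quantile of ln T is μ + z_p·σ.
ln(82) = 4.407 and ln(480) = 6.174; z_{0.09} = -1.341, z_{0.86} = 1.08.
σ = (6.174 − 4.407)/(1.08 − (-1.341)) = 0.730.
μ = 4.407 − (-1.341)·0.730 = 5.385.

μ ≈ 5.385, σ ≈ 0.730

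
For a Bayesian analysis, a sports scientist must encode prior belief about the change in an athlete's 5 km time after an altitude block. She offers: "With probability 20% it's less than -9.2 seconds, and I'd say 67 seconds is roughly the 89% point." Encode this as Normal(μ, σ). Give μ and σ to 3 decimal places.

The p-quantile of Normal(μ,σ) is μ + z_p·σ, with z_{0.2} = -0.8416 and z_{0.89} = 1.227.
Eliminate σ: μ = (z₂·x₁ − z₁·x₂)/(z₂ − z₁) = (1.227·-9.2 − (-0.8416)·67)/2.068 = 21.809.
Then σ = (x₂ − x₁)/(z₂ − z₁) = (67 − -9.2)/2.068 = 36.845.

μ = 21.809, σ = 36.845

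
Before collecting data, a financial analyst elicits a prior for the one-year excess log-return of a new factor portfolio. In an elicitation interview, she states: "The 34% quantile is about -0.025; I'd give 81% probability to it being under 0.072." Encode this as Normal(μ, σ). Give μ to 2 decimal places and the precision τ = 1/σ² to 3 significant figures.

The p-quantile of Normal(μ,σ) is μ + z_p·σ, with z_{0.34} = -0.4125 and z_{0.81} = 0.8779.
Eliminate σ: μ = (z₂·x₁ − z₁·x₂)/(z₂ − z₁) = (0.8779·-0.025 − (-0.4125)·0.072)/1.29 = 0.01.
Then σ = (x₂ − x₁)/(z₂ − z₁) = (0.072 − -0.025)/1.29 = 0.08.
Precision τ = 1/σ² = 1/0.07517² = 177.

μ = 0.01, τ = 177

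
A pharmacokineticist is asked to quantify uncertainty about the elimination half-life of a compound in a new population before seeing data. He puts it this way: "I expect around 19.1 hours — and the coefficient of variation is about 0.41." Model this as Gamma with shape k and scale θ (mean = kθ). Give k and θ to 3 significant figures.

For Gamma(k, scale θ): mean = kθ, variance = kθ², so CV = 1/√k.
CV = 0.41, hence k = 1/CV² = 5.95.
Then θ = mean/k = 19.1/5.95 = 3.21.

k ≈ 5.95, θ ≈ 3.21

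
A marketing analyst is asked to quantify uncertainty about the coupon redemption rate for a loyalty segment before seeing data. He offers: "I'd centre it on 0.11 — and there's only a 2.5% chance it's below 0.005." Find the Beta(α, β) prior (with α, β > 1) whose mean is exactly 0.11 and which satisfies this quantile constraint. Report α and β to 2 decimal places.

With mean 0.11 fixed, write α = 0.11s, β = 0.89s where s = α+β.
Need P(θ < 0.005) = 0.025 under Beta(0.11s, 0.89s). Normal approximation: (q−m)/√(m(1−m)/s) ≈ z_{0.025} = -1.96, so s ≈ 0.11·0.89·(-1.96)²/(0.005−0.11)² = 34.1.
At s = 34.1: P(θ<0.005) ≈ 0.000. Adjusting to match 0.025 gives s ≈ 10.73.
So α = 0.11·10.73 ≈ 1.18, β = 0.89·10.73 ≈ 9.55.

α ≈ 1.18, β ≈ 9.55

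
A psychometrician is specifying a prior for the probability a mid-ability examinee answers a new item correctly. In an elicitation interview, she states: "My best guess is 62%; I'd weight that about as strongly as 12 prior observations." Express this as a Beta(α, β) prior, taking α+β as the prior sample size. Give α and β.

α = 7.44, β = 4.56

Under the effective-sample-size interpretation, Beta(α, β) has prior mean α/(α+β) and prior sample size α+β.
So α+β = 12 and α/(α+β) = 0.62, giving α = 0.62·12 = 7.44 and β = 12 − 7.44 = 4.56.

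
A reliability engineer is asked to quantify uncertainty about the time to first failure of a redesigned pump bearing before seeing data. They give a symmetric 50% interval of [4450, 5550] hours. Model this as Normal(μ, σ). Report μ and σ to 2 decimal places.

μ = 5000.00, σ = 815.43

A symmetric 50% interval runs μ ± z·σ with z = 0.6745.
Half-width = 550, so σ = 550/0.6745 = 815.43.
μ is the interval midpoint, 5000.00.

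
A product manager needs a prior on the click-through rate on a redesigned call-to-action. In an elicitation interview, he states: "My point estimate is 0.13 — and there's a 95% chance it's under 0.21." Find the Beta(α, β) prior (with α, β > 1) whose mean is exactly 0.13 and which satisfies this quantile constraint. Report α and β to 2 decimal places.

α ≈ 7.31, β ≈ 48.90

With mean 0.13 fixed, write α = 0.13s, β = 0.87s where s = α+β.
Need P(θ < 0.21) = 0.95 under Beta(0.13s, 0.87s). Normal approximation: (q−m)/√(m(1−m)/s) ≈ z_{0.95} = 1.64, so s ≈ 0.13·0.87·(1.64)²/(0.21−0.13)² = 47.8.
At s = 47.8: P(θ<0.21) ≈ 0.937. Adjusting to match 0.95 gives s ≈ 56.20.
So α = 0.13·56.20 ≈ 7.31, β = 0.87·56.20 ≈ 48.90.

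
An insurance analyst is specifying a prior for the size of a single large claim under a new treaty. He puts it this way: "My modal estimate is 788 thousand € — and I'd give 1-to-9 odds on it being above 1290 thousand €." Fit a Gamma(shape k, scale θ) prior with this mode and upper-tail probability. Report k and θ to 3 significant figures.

k ≈ 8.76, θ ≈ 102

Gamma(k,θ) with k>1 has mode (k−1)θ, so θ = 788/(k−1).
Need P(X < 1290) = 0.9 with θ tied to k this way. Start at k = 2, θ = 788: P(X<1290) ≈ 0.487.
Too low — raise k to concentrate. Iterating converges to k ≈ 8.76.
Then θ = 788/(8.76−1) ≈ 102.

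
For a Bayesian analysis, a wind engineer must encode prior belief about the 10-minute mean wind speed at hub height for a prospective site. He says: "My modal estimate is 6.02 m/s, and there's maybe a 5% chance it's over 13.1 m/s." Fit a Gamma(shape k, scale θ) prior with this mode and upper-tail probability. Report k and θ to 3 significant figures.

Gamma(k,θ) with k>1 has mode (k−1)θ, so θ = 6.02/(k−1).
Need P(X < 13.1) = 0.95 with θ tied to k this way. Start at k = 2, θ = 6.02: P(X<13.1) ≈ 0.640.
Too low — raise k to concentrate. Iterating converges to k ≈ 5.56.
Then θ = 6.02/(5.56−1) ≈ 1.32.

k ≈ 5.56, θ ≈ 1.32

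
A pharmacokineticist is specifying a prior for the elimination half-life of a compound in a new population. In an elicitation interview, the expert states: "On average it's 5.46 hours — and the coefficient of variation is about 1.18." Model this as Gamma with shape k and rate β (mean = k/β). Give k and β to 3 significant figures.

For Gamma(k, rate β): mean = k/β, variance = k/β², so CV = 1/√k.
CV = 1.18, hence k = 1/CV² = 0.718.
Then β = k/mean = 0.718/5.46 = 0.132.

k ≈ 0.718, β ≈ 0.132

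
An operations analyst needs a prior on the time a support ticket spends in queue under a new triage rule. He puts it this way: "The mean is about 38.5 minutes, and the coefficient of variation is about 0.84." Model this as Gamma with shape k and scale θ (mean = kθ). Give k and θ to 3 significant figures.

For Gamma(k, scale θ): mean = kθ, variance = kθ², so CV = 1/√k.
CV = 0.84, hence k = 1/CV² = 1.42.
Then θ = mean/k = 38.5/1.42 = 27.2.

k ≈ 1.42, θ ≈ 27.2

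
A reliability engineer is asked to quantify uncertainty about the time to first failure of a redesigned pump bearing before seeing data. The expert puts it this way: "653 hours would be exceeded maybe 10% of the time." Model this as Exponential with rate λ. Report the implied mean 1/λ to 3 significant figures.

mean ≈ 284 hours

P(T > 653.0) = e^(−λ·653.0) = 0.1, so λ = −ln(0.1)/653.0 = 0.00353.
Mean = 1/λ = 284 hours.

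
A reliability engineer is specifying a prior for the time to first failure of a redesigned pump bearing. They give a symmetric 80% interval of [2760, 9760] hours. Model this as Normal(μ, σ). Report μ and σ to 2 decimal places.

μ = 6260.00, σ = 2731.06

A symmetric 80% interval runs μ ± z·σ with z = 1.282.
Half-width = 3500, so σ = 3500/1.282 = 2731.06.
μ is the interval midpoint, 6260.00.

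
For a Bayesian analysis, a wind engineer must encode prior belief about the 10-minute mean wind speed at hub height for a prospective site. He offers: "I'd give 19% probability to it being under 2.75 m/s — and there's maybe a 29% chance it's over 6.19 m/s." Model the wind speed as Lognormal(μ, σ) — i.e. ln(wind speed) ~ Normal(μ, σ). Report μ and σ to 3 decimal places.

If T ~ Lognormal(μ,σ) then ln T ~ Normal(μ,σ), so the p-quantile of ln T is μ + z_p·σ.
ln(2.75) = 1.012 and ln(6.19) = 1.823; z_{0.19} = -0.8779, z_{0.71} = 0.5534.
σ = (1.823 − 1.012)/(0.5534 − (-0.8779)) = 0.567.
μ = 1.012 − (-0.8779)·0.567 = 1.509.

μ ≈ 1.509, σ ≈ 0.567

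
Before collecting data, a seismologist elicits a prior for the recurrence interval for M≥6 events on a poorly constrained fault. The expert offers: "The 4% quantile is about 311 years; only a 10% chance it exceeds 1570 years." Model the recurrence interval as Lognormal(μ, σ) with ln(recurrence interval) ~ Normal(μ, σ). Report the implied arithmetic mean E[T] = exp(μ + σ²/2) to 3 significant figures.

If T ~ Lognormal(μ,σ) then ln T ~ Normal(μ,σ), so the p-quantile of ln T is μ + z_p·σ.
ln(311) = 5.74 and ln(1570) = 7.359; z_{0.04} = -1.751, z_{0.9} = 1.282.
σ = (7.359 − 5.74)/(1.282 − (-1.751)) = 0.534.
μ = 5.74 − (-1.751)·0.534 = 6.675.
E[T] = exp(μ + σ²/2) = exp(6.675 + 0.1425) = 913 years.

E[T] ≈ 913 years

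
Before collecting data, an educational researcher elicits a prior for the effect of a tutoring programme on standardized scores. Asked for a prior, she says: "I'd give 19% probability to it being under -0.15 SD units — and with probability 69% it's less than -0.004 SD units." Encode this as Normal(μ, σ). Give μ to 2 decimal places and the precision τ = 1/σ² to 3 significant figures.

μ = -0.06, τ = 88.5

The p-quantile of Normal(μ,σ) is μ + z_p·σ, with z_{0.19} = -0.8779 and z_{0.69} = 0.4959.
Eliminate σ: μ = (z₂·x₁ − z₁·x₂)/(z₂ − z₁) = (0.4959·-0.15 − (-0.8779)·-0.004)/1.374 = -0.06.
Then σ = (x₂ − x₁)/(z₂ − z₁) = (-0.004 − -0.15)/1.374 = 0.11.
Precision τ = 1/σ² = 1/0.1063² = 88.5.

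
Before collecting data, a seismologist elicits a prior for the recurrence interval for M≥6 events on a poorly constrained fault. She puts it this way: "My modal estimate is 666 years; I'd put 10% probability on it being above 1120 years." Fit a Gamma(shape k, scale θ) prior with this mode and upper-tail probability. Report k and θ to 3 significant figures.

Gamma(k,θ) with k>1 has mode (k−1)θ, so θ = 666/(k−1).
Need P(X < 1120) = 0.9 with θ tied to k this way. Start at k = 2, θ = 666: P(X<1120) ≈ 0.501.
Too low — raise k to concentrate. Iterating converges to k ≈ 8.
Then θ = 666/(8−1) ≈ 95.2.

k ≈ 8, θ ≈ 95.2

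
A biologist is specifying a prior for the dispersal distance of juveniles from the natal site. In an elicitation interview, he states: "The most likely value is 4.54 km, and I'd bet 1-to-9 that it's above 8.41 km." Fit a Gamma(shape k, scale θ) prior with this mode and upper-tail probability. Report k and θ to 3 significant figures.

Gamma(k,θ) with k>1 has mode (k−1)θ, so θ = 4.54/(k−1).
Need P(X < 8.41) = 0.9 with θ tied to k this way. Start at k = 2, θ = 4.54: P(X<8.41) ≈ 0.553.
Too low — raise k to concentrate. Iterating converges to k ≈ 6.02.
Then θ = 4.54/(6.02−1) ≈ 0.904.

k ≈ 6.02, θ ≈ 0.904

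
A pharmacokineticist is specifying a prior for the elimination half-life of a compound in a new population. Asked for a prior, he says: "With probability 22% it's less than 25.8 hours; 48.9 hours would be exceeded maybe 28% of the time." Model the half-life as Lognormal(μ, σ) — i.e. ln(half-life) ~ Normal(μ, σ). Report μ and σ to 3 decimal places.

If T ~ Lognormal(μ,σ) then ln T ~ Normal(μ,σ), so the p-quantile of ln T is μ + z_p·σ.
ln(25.8) = 3.25 and ln(48.9) = 3.89; z_{0.22} = -0.7722, z_{0.72} = 0.5828.
σ = (3.89 − 3.25)/(0.5828 − (-0.7722)) = 0.472.
μ = 3.25 − (-0.7722)·0.472 = 3.615.

μ ≈ 3.615, σ ≈ 0.472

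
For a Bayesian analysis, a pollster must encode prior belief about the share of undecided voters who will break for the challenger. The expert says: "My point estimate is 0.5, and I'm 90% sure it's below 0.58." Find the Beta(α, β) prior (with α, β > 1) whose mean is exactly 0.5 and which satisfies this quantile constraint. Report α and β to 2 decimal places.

α ≈ 31.91, β ≈ 31.91

With mean 0.5 fixed, write α = 0.5s, β = 0.5s where s = α+β.
Need P(θ < 0.58) = 0.9 under Beta(0.5s, 0.5s). Normal approximation: (q−m)/√(m(1−m)/s) ≈ z_{0.9} = 1.28, so s ≈ 0.5·0.5·(1.28)²/(0.58−0.5)² = 64.2.
At s = 64.2: P(θ<0.58) ≈ 0.901. Adjusting to match 0.9 gives s ≈ 63.83.
So α = 0.5·63.83 ≈ 31.91, β = 0.5·63.83 ≈ 31.91.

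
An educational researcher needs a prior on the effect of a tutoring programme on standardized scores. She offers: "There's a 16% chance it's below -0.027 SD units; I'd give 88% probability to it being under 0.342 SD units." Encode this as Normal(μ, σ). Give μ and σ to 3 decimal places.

For Normal(μ,σ), the p-quantile is μ + z_p·σ. Here z_{0.16} = -0.9945, z_{0.88} = 1.175.
So -0.027 = μ − 0.9945σ and 0.342 = μ + 1.175σ.
Subtracting: σ = (0.342 − -0.027)/(1.175 − (-0.9945)) = 0.170.
Then μ = -0.027 − (-0.9945)·0.170 = 0.142.

μ = 0.142, σ = 0.170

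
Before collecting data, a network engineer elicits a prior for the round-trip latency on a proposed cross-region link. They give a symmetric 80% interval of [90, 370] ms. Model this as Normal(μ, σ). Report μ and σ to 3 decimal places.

A symmetric 80% interval runs μ ± z·σ with z = 1.282.
Half-width = 140, so σ = 140/1.282 = 109.243.
μ is the interval midpoint, 230.000.

μ = 230.000, σ = 109.243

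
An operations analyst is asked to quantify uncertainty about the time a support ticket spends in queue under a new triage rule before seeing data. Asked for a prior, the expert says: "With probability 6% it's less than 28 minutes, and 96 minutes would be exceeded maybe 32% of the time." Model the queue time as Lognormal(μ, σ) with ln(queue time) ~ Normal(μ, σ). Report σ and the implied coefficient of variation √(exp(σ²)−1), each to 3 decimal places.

If T ~ Lognormal(μ,σ) then ln T ~ Normal(μ,σ), so the p-quantile of ln T is μ + z_p·σ.
ln(28) = 3.332 and ln(96) = 4.564; z_{0.06} = -1.555, z_{0.68} = 0.4677.
σ = (4.564 − 3.332)/(0.4677 − (-1.555)) = 0.609.
μ = 3.332 − (-1.555)·0.609 = 4.279.
CV = √(exp(σ²)−1) = √(exp(0.3712)−1) = 0.670.

σ ≈ 0.609, CV ≈ 0.670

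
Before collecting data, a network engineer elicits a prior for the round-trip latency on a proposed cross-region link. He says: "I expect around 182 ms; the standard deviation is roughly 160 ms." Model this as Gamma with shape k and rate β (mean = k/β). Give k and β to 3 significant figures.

For Gamma(k, rate β): mean = k/β, variance = k/β², so CV = 1/√k.
CV = SD/mean = 160/182 = 0.8791, hence k = 1/CV² = 1.29.
Then β = k/mean = 1.29/182 = 0.00711.

k ≈ 1.29, β ≈ 0.00711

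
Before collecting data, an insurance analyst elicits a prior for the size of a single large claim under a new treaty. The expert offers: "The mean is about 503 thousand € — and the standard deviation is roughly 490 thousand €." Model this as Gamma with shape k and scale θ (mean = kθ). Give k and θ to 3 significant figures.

k ≈ 1.05, θ ≈ 477

For Gamma(k, scale θ): mean = kθ, variance = kθ², so CV = 1/√k.
CV = SD/mean = 490/503 = 0.9742, hence k = 1/CV² = 1.05.
Then θ = mean/k = 503/1.05 = 477.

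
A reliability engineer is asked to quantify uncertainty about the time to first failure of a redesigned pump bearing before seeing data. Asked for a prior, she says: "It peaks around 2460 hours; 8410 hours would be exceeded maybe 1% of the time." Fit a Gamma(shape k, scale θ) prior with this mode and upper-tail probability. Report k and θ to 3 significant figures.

Gamma(k,θ) with k>1 has mode (k−1)θ, so θ = 2460/(k−1).
Need P(X < 8410) = 0.99 with θ tied to k this way. Start at k = 2, θ = 2460: P(X<8410) ≈ 0.855.
Too low — raise k to concentrate. Iterating converges to k ≈ 3.88.
Then θ = 2460/(3.88−1) ≈ 853.

k ≈ 3.88, θ ≈ 853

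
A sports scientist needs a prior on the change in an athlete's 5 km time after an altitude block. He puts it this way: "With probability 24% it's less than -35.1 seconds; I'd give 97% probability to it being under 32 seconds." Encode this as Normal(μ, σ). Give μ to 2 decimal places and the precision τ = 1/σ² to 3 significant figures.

μ = -16.78, τ = 0.00149

The p-quantile of Normal(μ,σ) is μ + z_p·σ, with z_{0.24} = -0.7063 and z_{0.97} = 1.881.
Eliminate σ: μ = (z₂·x₁ − z₁·x₂)/(z₂ − z₁) = (1.881·-35.1 − (-0.7063)·32)/2.587 = -16.78.
Then σ = (x₂ − x₁)/(z₂ − z₁) = (32 − -35.1)/2.587 = 25.94.
Precision τ = 1/σ² = 1/25.94² = 0.00149.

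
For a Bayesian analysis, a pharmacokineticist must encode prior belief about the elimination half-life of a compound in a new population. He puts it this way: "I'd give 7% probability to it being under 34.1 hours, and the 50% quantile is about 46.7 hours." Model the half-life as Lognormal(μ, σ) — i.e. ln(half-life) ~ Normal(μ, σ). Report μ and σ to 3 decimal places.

If T ~ Lognormal(μ,σ) then ln T ~ Normal(μ,σ), so the p-quantile of ln T is μ + z_p·σ.
ln(34.1) = 3.529 and ln(46.7) = 3.844; z_{0.07} = -1.476, z_{0.5} = 0.
σ = (3.844 − 3.529)/(0 − (-1.476)) = 0.213.
μ = 3.529 − (-1.476)·0.213 = 3.844.

μ ≈ 3.844, σ ≈ 0.213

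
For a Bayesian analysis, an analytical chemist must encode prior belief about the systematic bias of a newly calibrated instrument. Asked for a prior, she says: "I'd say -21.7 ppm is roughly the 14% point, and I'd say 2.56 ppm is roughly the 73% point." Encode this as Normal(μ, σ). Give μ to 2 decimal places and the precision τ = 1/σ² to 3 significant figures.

For Normal(μ,σ), the p-quantile is μ + z_p·σ. Here z_{0.14} = -1.08, z_{0.73} = 0.6128.
So -21.7 = μ − 1.08σ and 2.56 = μ + 0.6128σ.
Subtracting: σ = (2.56 − -21.7)/(0.6128 − (-1.08)) = 14.33.
Then μ = -21.7 − (-1.08)·14.33 = -6.22.
Precision τ = 1/σ² = 1/14.33² = 0.00487.

μ = -6.22, τ = 0.00487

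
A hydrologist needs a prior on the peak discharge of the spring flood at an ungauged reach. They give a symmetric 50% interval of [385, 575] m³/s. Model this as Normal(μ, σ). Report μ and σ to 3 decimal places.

A symmetric 50% interval runs μ ± z·σ with z = 0.6745.
Half-width = 95, so σ = 95/0.6745 = 140.847.
μ is the interval midpoint, 480.000.

μ = 480.000, σ = 140.847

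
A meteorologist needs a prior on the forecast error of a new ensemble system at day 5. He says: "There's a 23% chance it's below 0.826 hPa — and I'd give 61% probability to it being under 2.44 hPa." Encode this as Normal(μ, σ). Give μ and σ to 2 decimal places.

The p-quantile of Normal(μ,σ) is μ + z_p·σ, with z_{0.23} = -0.7388 and z_{0.61} = 0.2793.
Eliminate σ: μ = (z₂·x₁ − z₁·x₂)/(z₂ − z₁) = (0.2793·0.826 − (-0.7388)·2.44)/1.018 = 2.00.
Then σ = (x₂ − x₁)/(z₂ − z₁) = (2.44 − 0.826)/1.018 = 1.59.

μ = 2.00, σ = 1.59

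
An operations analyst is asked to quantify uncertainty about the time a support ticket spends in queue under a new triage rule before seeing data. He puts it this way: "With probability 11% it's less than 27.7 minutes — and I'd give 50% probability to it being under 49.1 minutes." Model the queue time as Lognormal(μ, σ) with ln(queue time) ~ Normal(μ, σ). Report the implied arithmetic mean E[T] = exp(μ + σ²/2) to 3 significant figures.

E[T] ≈ 54.7 minutes

If T ~ Lognormal(μ,σ) then ln T ~ Normal(μ,σ), so the p-quantile of ln T is μ + z_p·σ.
ln(27.7) = 3.321 and ln(49.1) = 3.894; z_{0.11} = -1.227, z_{0.5} = 0.
σ = (3.894 − 3.321)/(0 − (-1.227)) = 0.467.
μ = 3.321 − (-1.227)·0.467 = 3.894.
E[T] = exp(μ + σ²/2) = exp(3.894 + 0.1089) = 54.7 minutes.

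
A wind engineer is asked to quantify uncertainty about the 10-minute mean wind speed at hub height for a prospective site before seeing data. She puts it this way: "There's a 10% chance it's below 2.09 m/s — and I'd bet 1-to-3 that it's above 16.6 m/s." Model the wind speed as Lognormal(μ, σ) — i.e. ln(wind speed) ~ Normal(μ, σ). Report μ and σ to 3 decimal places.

If T ~ Lognormal(μ,σ) then ln T ~ Normal(μ,σ), so the p-quantile of ln T is μ + z_p·σ.
ln(2.09) = 0.7372 and ln(16.6) = 2.809; z_{0.1} = -1.282, z_{0.75} = 0.6745.
σ = (2.809 − 0.7372)/(0.6745 − (-1.282)) = 1.059.
μ = 0.7372 − (-1.282)·1.059 = 2.095.

μ ≈ 2.095, σ ≈ 1.059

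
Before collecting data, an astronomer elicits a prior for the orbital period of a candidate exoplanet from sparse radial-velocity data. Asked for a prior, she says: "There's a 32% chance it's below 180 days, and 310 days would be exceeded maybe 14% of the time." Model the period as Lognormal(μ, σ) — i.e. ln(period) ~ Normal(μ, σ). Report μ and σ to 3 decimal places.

μ ≈ 5.357, σ ≈ 0.351

If T ~ Lognormal(μ,σ) then ln T ~ Normal(μ,σ), so the p-quantile of ln T is μ + z_p·σ.
ln(180) = 5.193 and ln(310) = 5.737; z_{0.32} = -0.4677, z_{0.86} = 1.08.
σ = (5.737 − 5.193)/(1.08 − (-0.4677)) = 0.351.
μ = 5.193 − (-0.4677)·0.351 = 5.357.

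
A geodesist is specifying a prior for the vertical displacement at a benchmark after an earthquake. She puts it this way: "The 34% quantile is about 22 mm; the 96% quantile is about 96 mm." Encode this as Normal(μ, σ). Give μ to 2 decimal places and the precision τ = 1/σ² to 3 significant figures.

For Normal(μ,σ), the p-quantile is μ + z_p·σ. Here z_{0.34} = -0.4125, z_{0.96} = 1.751.
So 22 = μ − 0.4125σ and 96 = μ + 1.751σ.
Subtracting: σ = (96 − 22)/(1.751 − (-0.4125)) = 34.21.
Then μ = 22 − (-0.4125)·34.21 = 36.11.
Precision τ = 1/σ² = 1/34.21² = 0.000854.

μ = 36.11, τ = 0.000854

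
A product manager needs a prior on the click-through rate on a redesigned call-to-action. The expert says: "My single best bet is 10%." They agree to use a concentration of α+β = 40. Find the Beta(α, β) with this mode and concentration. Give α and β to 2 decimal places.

For α,β > 1 the Beta mode is (α−1)/(α+β−2). With α+β = 40, the mode is (α−1)/38.
Set (α−1)/38 = 0.1 → α = 1 + 0.1·38 = 4.80.
β = 40 − α = 35.20.

α = 4.80, β = 35.20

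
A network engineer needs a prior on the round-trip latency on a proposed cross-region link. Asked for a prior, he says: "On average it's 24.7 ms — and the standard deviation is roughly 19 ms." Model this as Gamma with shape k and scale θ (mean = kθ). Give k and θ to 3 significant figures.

k ≈ 1.69, θ ≈ 14.6

For Gamma(k, scale θ): mean = kθ, variance = kθ², so CV = 1/√k.
CV = SD/mean = 19/24.7 = 0.7692, hence k = 1/CV² = 1.69.
Then θ = mean/k = 24.7/1.69 = 14.6.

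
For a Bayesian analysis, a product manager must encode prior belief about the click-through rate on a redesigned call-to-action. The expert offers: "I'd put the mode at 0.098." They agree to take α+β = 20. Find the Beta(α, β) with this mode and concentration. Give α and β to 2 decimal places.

α = 2.76, β = 17.24

For α,β > 1 the Beta mode is (α−1)/(α+β−2). With α+β = 20, the mode is (α−1)/18.
Set (α−1)/18 = 0.098 → α = 1 + 0.098·18 = 2.76.
β = 20 − α = 17.24.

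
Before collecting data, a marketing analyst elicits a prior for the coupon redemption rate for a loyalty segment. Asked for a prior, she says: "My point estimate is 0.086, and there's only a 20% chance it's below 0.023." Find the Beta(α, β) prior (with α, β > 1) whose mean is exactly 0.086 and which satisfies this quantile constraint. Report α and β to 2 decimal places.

With mean 0.086 fixed, write α = 0.086s, β = 0.914s where s = α+β.
Need P(θ < 0.023) = 0.2 under Beta(0.086s, 0.914s). Normal approximation: (q−m)/√(m(1−m)/s) ≈ z_{0.2} = -0.842, so s ≈ 0.086·0.914·(-0.842)²/(0.023−0.086)² = 14.0.
At s = 14.0: P(θ<0.023) ≈ 0.181. Adjusting to match 0.2 gives s ≈ 12.75.
So α = 0.086·12.75 ≈ 1.10, β = 0.914·12.75 ≈ 11.65.

α ≈ 1.10, β ≈ 11.65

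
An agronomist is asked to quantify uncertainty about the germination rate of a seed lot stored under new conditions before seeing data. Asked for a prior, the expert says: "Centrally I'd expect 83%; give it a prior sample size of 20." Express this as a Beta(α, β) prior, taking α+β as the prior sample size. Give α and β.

α = 16.6, β = 3.4

Under the effective-sample-size interpretation, Beta(α, β) has prior mean α/(α+β) and prior sample size α+β.
So α+β = 20 and α/(α+β) = 0.83, giving α = 0.83·20 = 16.6 and β = 20 − 16.6 = 3.4.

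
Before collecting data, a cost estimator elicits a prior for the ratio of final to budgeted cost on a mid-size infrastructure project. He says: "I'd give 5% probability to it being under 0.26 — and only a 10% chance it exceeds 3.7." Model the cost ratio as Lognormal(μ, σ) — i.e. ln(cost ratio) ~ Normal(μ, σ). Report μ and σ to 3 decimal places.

μ ≈ 0.145, σ ≈ 0.907

If T ~ Lognormal(μ,σ) then ln T ~ Normal(μ,σ), so the p-quantile of ln T is μ + z_p·σ.
ln(0.26) = -1.347 and ln(3.7) = 1.308; z_{0.05} = -1.645, z_{0.9} = 1.282.
σ = (1.308 − -1.347)/(1.282 − (-1.645)) = 0.907.
μ = -1.347 − (-1.645)·0.907 = 0.145.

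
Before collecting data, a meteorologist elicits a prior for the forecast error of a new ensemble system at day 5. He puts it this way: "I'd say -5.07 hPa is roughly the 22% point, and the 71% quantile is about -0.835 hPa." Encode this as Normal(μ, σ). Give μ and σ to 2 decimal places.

For Normal(μ,σ), the p-quantile is μ + z_p·σ. Here z_{0.22} = -0.7722, z_{0.71} = 0.5534.
So -5.07 = μ − 0.7722σ and -0.835 = μ + 0.5534σ.
Subtracting: σ = (-0.835 − -5.07)/(0.5534 − (-0.7722)) = 3.19.
Then μ = -5.07 − (-0.7722)·3.19 = -2.60.

μ = -2.60, σ = 3.19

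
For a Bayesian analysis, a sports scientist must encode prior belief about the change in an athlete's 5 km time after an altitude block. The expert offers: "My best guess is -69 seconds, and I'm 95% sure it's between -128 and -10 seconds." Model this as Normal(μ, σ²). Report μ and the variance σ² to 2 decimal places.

μ = -69.00, σ² = 906.17

A symmetric 95% interval runs μ ± z·σ with z = 1.96.
Half-width = 59, so σ = 59/1.96 = 30.103 and σ² = 906.17.
μ is the stated best guess, -69.00.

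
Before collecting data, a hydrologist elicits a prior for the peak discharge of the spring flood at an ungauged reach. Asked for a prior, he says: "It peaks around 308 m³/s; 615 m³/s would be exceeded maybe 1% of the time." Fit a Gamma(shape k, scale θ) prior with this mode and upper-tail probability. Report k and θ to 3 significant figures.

k ≈ 11.3, θ ≈ 30

Gamma(k,θ) with k>1 has mode (k−1)θ, so θ = 308/(k−1).
Need P(X < 615) = 0.99 with θ tied to k this way. Start at k = 2, θ = 308: P(X<615) ≈ 0.593.
Too low — raise k to concentrate. Iterating converges to k ≈ 11.3.
Then θ = 308/(11.3−1) ≈ 30.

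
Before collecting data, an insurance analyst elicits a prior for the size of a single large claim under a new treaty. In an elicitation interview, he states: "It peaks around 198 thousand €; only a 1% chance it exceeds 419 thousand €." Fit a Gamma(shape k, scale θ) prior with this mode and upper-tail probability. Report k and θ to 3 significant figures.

Gamma(k,θ) with k>1 has mode (k−1)θ, so θ = 198/(k−1).
Need P(X < 419) = 0.99 with θ tied to k this way. Start at k = 2, θ = 198: P(X<419) ≈ 0.625.
Too low — raise k to concentrate. Iterating converges to k ≈ 9.65.
Then θ = 198/(9.65−1) ≈ 22.9.

k ≈ 9.65, θ ≈ 22.9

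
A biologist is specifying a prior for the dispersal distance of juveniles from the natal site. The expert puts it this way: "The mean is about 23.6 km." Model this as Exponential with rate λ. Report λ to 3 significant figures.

λ ≈ 0.0424

Exponential mean = 1/λ, so λ = 1/23.6 = 0.0424.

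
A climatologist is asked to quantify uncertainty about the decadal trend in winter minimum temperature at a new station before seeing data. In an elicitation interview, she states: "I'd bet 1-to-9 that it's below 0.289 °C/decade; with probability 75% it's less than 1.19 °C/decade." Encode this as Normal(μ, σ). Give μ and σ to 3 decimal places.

The p-quantile of Normal(μ,σ) is μ + z_p·σ, with z_{0.1} = -1.282 and z_{0.75} = 0.6745.
Eliminate σ: μ = (z₂·x₁ − z₁·x₂)/(z₂ − z₁) = (0.6745·0.289 − (-1.282)·1.19)/1.956 = 0.879.
Then σ = (x₂ − x₁)/(z₂ − z₁) = (1.19 − 0.289)/1.956 = 0.461.

μ = 0.879, σ = 0.461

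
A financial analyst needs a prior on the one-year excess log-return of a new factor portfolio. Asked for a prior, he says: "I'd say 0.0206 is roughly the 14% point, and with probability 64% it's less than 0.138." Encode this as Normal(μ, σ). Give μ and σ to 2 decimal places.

The p-quantile of Normal(μ,σ) is μ + z_p·σ, with z_{0.14} = -1.08 and z_{0.64} = 0.3585.
Eliminate σ: μ = (z₂·x₁ − z₁·x₂)/(z₂ − z₁) = (0.3585·0.0206 − (-1.08)·0.138)/1.439 = 0.11.
Then σ = (x₂ − x₁)/(z₂ − z₁) = (0.138 − 0.0206)/1.439 = 0.08.

μ = 0.11, σ = 0.08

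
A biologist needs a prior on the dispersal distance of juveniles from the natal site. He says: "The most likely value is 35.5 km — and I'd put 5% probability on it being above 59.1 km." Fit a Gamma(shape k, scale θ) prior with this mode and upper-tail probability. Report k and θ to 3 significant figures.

Gamma(k,θ) with k>1 has mode (k−1)θ, so θ = 35.5/(k−1).
Need P(X < 59.1) = 0.95 with θ tied to k this way. Start at k = 2, θ = 35.5: P(X<59.1) ≈ 0.496.
Too low — raise k to concentrate. Iterating converges to k ≈ 11.8.
Then θ = 35.5/(11.8−1) ≈ 3.3.

k ≈ 11.8, θ ≈ 3.3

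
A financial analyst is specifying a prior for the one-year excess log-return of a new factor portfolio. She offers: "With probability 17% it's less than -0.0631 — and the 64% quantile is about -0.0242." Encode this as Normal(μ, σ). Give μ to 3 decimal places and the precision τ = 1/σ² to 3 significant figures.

The p-quantile of Normal(μ,σ) is μ + z_p·σ, with z_{0.17} = -0.9542 and z_{0.64} = 0.3585.
Eliminate σ: μ = (z₂·x₁ − z₁·x₂)/(z₂ − z₁) = (0.3585·-0.0631 − (-0.9542)·-0.0242)/1.313 = -0.035.
Then σ = (x₂ − x₁)/(z₂ − z₁) = (-0.0242 − -0.0631)/1.313 = 0.030.
Precision τ = 1/σ² = 1/0.02964² = 1140.

μ = -0.035, τ = 1140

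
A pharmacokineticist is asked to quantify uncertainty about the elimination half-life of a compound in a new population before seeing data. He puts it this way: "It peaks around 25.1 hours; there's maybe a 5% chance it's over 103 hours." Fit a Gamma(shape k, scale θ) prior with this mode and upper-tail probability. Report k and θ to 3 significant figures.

Gamma(k,θ) with k>1 has mode (k−1)θ, so θ = 25.1/(k−1).
Need P(X < 103) = 0.95 with θ tied to k this way. Start at k = 2, θ = 25.1: P(X<103) ≈ 0.916.
Too low — raise k to concentrate. Iterating converges to k ≈ 2.26.
Then θ = 25.1/(2.26−1) ≈ 20.

k ≈ 2.26, θ ≈ 20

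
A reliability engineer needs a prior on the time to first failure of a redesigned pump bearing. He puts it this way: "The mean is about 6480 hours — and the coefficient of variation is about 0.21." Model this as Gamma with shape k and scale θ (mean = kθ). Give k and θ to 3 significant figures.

k ≈ 22.7, θ ≈ 286

For Gamma(k, scale θ): mean = kθ, variance = kθ², so CV = 1/√k.
CV = 0.21, hence k = 1/CV² = 22.7.
Then θ = mean/k = 6480/22.7 = 286.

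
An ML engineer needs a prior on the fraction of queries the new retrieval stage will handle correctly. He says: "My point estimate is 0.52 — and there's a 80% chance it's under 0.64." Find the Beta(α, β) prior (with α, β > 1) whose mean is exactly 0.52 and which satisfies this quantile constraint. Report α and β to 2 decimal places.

With mean 0.52 fixed, write α = 0.52s, β = 0.48s where s = α+β.
Need P(θ < 0.64) = 0.8 under Beta(0.52s, 0.48s). Normal approximation: (q−m)/√(m(1−m)/s) ≈ z_{0.8} = 0.842, so s ≈ 0.52·0.48·(0.842)²/(0.64−0.52)² = 12.3.
At s = 12.3: P(θ<0.64) ≈ 0.798. Adjusting to match 0.8 gives s ≈ 12.46.
So α = 0.52·12.46 ≈ 6.48, β = 0.48·12.46 ≈ 5.98.

α ≈ 6.48, β ≈ 5.98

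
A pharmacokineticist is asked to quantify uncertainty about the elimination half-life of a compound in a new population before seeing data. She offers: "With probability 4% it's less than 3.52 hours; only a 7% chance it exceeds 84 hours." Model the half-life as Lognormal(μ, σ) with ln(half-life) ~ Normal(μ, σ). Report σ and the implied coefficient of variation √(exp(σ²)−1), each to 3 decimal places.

σ ≈ 0.983, CV ≈ 1.276

If T ~ Lognormal(μ,σ) then ln T ~ Normal(μ,σ), so the p-quantile of ln T is μ + z_p·σ.
ln(3.52) = 1.258 and ln(84) = 4.431; z_{0.04} = -1.751, z_{0.93} = 1.476.
σ = (4.431 − 1.258)/(1.476 − (-1.751)) = 0.983.
μ = 1.258 − (-1.751)·0.983 = 2.980.
CV = √(exp(σ²)−1) = √(exp(0.9667)−1) = 1.276.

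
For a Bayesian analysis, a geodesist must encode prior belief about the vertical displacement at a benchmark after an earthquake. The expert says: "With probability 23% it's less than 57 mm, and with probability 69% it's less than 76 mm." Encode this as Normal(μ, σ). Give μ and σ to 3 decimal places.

The p-quantile of Normal(μ,σ) is μ + z_p·σ, with z_{0.23} = -0.7388 and z_{0.69} = 0.4959.
Eliminate σ: μ = (z₂·x₁ − z₁·x₂)/(z₂ − z₁) = (0.4959·57 − (-0.7388)·76)/1.235 = 68.370.
Then σ = (x₂ − x₁)/(z₂ − z₁) = (76 − 57)/1.235 = 15.388.

μ = 68.370, σ = 15.388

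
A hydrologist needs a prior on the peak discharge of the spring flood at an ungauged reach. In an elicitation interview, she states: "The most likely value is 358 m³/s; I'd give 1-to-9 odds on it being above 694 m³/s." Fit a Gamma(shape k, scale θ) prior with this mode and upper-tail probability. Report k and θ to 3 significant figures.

k ≈ 5.37, θ ≈ 81.9

Gamma(k,θ) with k>1 has mode (k−1)θ, so θ = 358/(k−1).
Need P(X < 694) = 0.9 with θ tied to k this way. Start at k = 2, θ = 358: P(X<694) ≈ 0.577.
Too low — raise k to concentrate. Iterating converges to k ≈ 5.37.
Then θ = 358/(5.37−1) ≈ 81.9.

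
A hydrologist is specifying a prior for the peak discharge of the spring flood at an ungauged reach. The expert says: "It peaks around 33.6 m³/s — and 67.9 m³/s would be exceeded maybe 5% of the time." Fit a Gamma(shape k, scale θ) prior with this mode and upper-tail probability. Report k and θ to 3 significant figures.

Gamma(k,θ) with k>1 has mode (k−1)θ, so θ = 33.6/(k−1).
Need P(X < 67.9) = 0.95 with θ tied to k this way. Start at k = 2, θ = 33.6: P(X<67.9) ≈ 0.600.
Too low — raise k to concentrate. Iterating converges to k ≈ 6.6.
Then θ = 33.6/(6.6−1) ≈ 6.

k ≈ 6.6, θ ≈ 6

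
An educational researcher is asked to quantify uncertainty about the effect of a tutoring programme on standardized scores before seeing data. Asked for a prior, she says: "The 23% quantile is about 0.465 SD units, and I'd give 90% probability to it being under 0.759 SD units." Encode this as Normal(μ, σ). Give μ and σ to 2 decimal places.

μ = 0.57, σ = 0.15

For Normal(μ,σ), the p-quantile is μ + z_p·σ. Here z_{0.23} = -0.7388, z_{0.9} = 1.282.
So 0.465 = μ − 0.7388σ and 0.759 = μ + 1.282σ.
Subtracting: σ = (0.759 − 0.465)/(1.282 − (-0.7388)) = 0.15.
Then μ = 0.465 − (-0.7388)·0.15 = 0.57.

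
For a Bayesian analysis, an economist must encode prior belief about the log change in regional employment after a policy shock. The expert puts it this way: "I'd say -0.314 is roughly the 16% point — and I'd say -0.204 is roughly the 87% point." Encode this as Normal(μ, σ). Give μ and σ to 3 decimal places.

μ = -0.262, σ = 0.052

For Normal(μ,σ), the p-quantile is μ + z_p·σ. Here z_{0.16} = -0.9945, z_{0.87} = 1.126.
So -0.314 = μ − 0.9945σ and -0.204 = μ + 1.126σ.
Subtracting: σ = (-0.204 − -0.314)/(1.126 − (-0.9945)) = 0.052.
Then μ = -0.314 − (-0.9945)·0.052 = -0.262.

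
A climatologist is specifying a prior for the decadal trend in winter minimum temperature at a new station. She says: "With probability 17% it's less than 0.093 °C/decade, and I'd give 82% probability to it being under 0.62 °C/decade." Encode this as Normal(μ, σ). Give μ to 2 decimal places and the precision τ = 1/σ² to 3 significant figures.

The p-quantile of Normal(μ,σ) is μ + z_p·σ, with z_{0.17} = -0.9542 and z_{0.82} = 0.9154.
Eliminate σ: μ = (z₂·x₁ − z₁·x₂)/(z₂ − z₁) = (0.9154·0.093 − (-0.9542)·0.62)/1.87 = 0.36.
Then σ = (x₂ − x₁)/(z₂ − z₁) = (0.62 − 0.093)/1.87 = 0.28.
Precision τ = 1/σ² = 1/0.2819² = 12.6.

μ = 0.36, τ = 12.6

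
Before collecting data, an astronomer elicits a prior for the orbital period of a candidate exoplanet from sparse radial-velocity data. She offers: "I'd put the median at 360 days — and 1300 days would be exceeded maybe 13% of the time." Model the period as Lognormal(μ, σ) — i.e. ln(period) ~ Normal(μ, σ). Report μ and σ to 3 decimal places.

μ ≈ 5.886, σ ≈ 1.140

If T ~ Lognormal(μ,σ) then ln T ~ Normal(μ,σ), so the p-quantile of ln T is μ + z_p·σ.
ln(360) = 5.886 and ln(1300) = 7.17; z_{0.5} = 0, z_{0.87} = 1.126.
σ = (7.17 − 5.886)/(1.126 − (0)) = 1.140.
μ = 5.886 − (0)·1.140 = 5.886.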